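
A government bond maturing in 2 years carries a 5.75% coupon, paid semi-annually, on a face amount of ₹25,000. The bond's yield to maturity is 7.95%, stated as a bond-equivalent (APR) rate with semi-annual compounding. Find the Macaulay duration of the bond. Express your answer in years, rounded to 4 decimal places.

Periodic yield y = 0.03975. Discount each cash flow and weight by its period:
  t   CF        PV=CF/(1+0.03975)^t    t·PV
  1       718.75       691.2719       691.2719
  2       718.75       664.8444     1,329.6888
  3       718.75       639.4271     1,918.2814
  4    25,718.75    22,005.6469    88,022.5877
  Σ                 24,001.1904    91,961.8299
Price P = Σ PV = 24,001.1904.
Macaulay duration = Σ(t·PV) / P = 91,961.8299 / 24,001.1904 = 3.83155 half-year periods.
In years: 3.83155 / 2 = 1.91578 years.

1.9158 years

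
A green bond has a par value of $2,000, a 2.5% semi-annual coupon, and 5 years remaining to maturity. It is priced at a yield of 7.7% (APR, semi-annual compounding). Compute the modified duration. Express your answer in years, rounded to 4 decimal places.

Periodic yield y = 0.0385. First find Macaulay duration:
  t   CF        PV=CF/(1+0.0385)^t    t·PV
  1        25.00        24.0732        24.0732
  2        25.00        23.1807        46.3614
  3        25.00        22.3214        66.9641
  4        25.00        21.4938        85.9754
  5        25.00        20.6970       103.4850
  6        25.00        19.9297       119.5783
  7        25.00        19.1909       134.3360
  8        25.00        18.4794       147.8352
  9        25.00        17.7943       160.1489
  10    2,025.00     1,387.9059    13,879.0589
  Σ                  1,575.0663    14,767.8164
P = 1,575.0663; Macaulay duration = 14,767.8164 / 1,575.0663 = 9.37600 half-year periods = 4.68800 years.
Modified duration = D_Mac / (1 + y) = 4.68800 / 1.0385 = 4.51420 years.

4.5142 years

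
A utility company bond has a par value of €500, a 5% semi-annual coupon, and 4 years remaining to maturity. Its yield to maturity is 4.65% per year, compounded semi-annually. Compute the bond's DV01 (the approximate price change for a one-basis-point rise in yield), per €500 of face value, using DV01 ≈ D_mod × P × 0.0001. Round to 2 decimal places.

€0.18

Periodic yield y = 0.02325.
  t   CF        PV=CF/(1+0.02325)^t    t·PV
  1        12.50        12.2160        12.2160
  2        12.50        11.9384        23.8768
  3        12.50        11.6671        35.0014
  4        12.50        11.4021        45.6082
  5        12.50        11.1430        55.7149
  6        12.50        10.8898        65.3387
  7        12.50        10.6424        74.4965
  8       512.50       426.4222     3,411.3779
  Σ                    506.3209     3,723.6305
P = 506.3209; D_Mac = 7.35429 half-year periods = 3.67714 yrs; D_mod = 3.59359 yrs.
DV01 ≈ 3.59359 × 506.3209 × 0.0001 = 0.181951.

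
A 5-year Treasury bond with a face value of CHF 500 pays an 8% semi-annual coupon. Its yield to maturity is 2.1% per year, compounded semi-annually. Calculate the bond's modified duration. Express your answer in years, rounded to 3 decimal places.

4.277 years

Periodic yield y = 0.0105. First find Macaulay duration:
  t   CF        PV=CF/(1+0.0105)^t    t·PV
  1        20.00        19.7922        19.7922
  2        20.00        19.5865        39.1730
  3        20.00        19.3830        58.1490
  4        20.00        19.1816        76.7264
  5        20.00        18.9823        94.9114
  6        20.00        18.7850       112.7102
  7        20.00        18.5898       130.1289
  8        20.00        18.3967       147.1734
  9        20.00        18.2055       163.8497
  10      520.00       468.4251     4,684.2511
  Σ                    639.3278     5,526.8654
P = 639.3278; Macaulay duration = 5,526.8654 / 639.3278 = 8.64481 half-year periods = 4.32240 years.
Modified duration = D_Mac / (1 + y) = 4.32240 / 1.0105 = 4.27749 years.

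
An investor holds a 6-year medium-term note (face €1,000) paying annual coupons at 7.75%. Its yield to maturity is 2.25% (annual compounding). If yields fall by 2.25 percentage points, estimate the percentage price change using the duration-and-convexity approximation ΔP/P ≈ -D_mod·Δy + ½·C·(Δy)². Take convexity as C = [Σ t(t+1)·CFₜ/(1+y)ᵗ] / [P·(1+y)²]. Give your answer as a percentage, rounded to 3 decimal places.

+12.168%

With y = 0.0225:
  t   CF        PV=CF/(1+0.0225)^t    t·PV        t(t+1)·PV
  1        77.50        75.7946        75.7946         151.5892
  2        77.50        74.1268       148.2535         444.7606
  3        77.50        72.4956       217.4869         869.9474
  4        77.50        70.9004       283.6014       1,418.0072
  5        77.50        69.3402       346.7010       2,080.2061
  6     1,077.50       942.8387     5,657.0319      39,599.2234
  Σ                  1,305.4962     6,728.8694      44,563.7340
P = 1,305.4962; D_Mac = 5.15426 yrs; D_mod = 5.04084 yrs; C = 32.64971.
Duration effect: -5.04084 × (-0.0225) = +0.113419
Convexity effect: 0.5 × 32.64971 × (-0.0225)² = +0.0082645
ΔP/P ≈ +0.113419 + 0.0082645 = +0.121683 = +12.1683%.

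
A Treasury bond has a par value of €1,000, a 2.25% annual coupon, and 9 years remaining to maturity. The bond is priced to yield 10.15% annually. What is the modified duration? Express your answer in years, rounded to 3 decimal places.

7.181 years

Periodic yield y = 0.1015. First find Macaulay duration:
  t   CF        PV=CF/(1+0.1015)^t    t·PV
  1        22.50        20.4267        20.4267
  2        22.50        18.5444        37.0889
  3        22.50        16.8356        50.5068
  4        22.50        15.2843        61.1371
  5        22.50        13.8759        69.3793
  6        22.50        12.5972        75.5835
  7        22.50        11.4364        80.0551
  8        22.50        10.3826        83.0609
  9     1,022.50       428.3540     3,855.1858
  Σ                    547.7371     4,332.4240
P = 547.7371; Macaulay duration = 4,332.4240 / 547.7371 = 7.90968 years.
Modified duration = D_Mac / (1 + y) = 7.90968 / 1.1015 = 7.18082 years.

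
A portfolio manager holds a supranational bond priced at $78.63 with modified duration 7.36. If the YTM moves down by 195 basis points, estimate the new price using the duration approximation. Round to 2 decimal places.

Duration approximation: ΔP/P ≈ -D_mod · Δy = -7.36 × (-0.0195) = +0.143520.
New price ≈ 78.63 × (1 + 0.143520) = 89.9149776.

$89.91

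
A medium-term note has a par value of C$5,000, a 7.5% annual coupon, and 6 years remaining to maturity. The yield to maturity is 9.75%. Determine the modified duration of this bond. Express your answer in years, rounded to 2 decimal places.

Periodic yield y = 0.0975. First find Macaulay duration:
  t   CF        PV=CF/(1+0.0975)^t    t·PV
  1       375.00       341.6856       341.6856
  2       375.00       311.3309       622.6618
  3       375.00       283.6728       851.0184
  4       375.00       258.4718     1,033.8872
  5       375.00       235.5096     1,177.5480
  6     5,375.00     3,075.7519    18,454.5112
  Σ                  4,506.4226    22,481.3121
P = 4,506.4226; Macaulay duration = 22,481.3121 / 4,506.4226 = 4.98873 years.
Modified duration = D_Mac / (1 + y) = 4.98873 / 1.0975 = 4.54554 years.

4.55 years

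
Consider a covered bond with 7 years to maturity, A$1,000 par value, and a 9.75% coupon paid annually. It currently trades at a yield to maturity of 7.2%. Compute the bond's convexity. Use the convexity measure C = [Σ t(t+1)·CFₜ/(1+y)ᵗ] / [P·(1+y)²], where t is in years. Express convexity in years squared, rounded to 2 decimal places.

34.96

With y = 0.072:
  t   CF        PV=CF/(1+0.072)^t    t·PV        t(t+1)·PV
  1        97.50        90.9515        90.9515         181.9030
  2        97.50        84.8428       169.6856         509.0569
  3        97.50        79.1444       237.4332         949.7330
  4        97.50        73.8287       295.3150       1,476.5749
  5        97.50        68.8701       344.3505       2,066.1029
  6        97.50        64.2445       385.4670       2,698.2687
  7     1,097.50       674.5918     4,722.1423      37,777.1385
  Σ                  1,136.4738     6,245.3451      45,658.7777
P = 1,136.4738.
Convexity = Σ t(t+1)·PV / [P·(1+y)²] = 45,658.7777 / (1,136.4738 × 1.149184) = 34.96031.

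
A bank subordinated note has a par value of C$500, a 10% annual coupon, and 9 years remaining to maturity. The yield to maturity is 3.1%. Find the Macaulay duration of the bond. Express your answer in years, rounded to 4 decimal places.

6.8775 years

Periodic yield y = 0.031. Discount each cash flow and weight by its year:
  t   CF        PV=CF/(1+0.031)^t    t·PV
  1        50.00        48.4966        48.4966
  2        50.00        47.0384        94.0768
  3        50.00        45.6241       136.8722
  4        50.00        44.2522       177.0090
  5        50.00        42.9217       214.6084
  6        50.00        41.6311       249.7867
  7        50.00        40.3794       282.6555
  8        50.00        39.1652       313.3218
  9       550.00       417.8638     3,760.7738
  Σ                    767.3725     5,277.6008
Price P = Σ PV = 767.3725.
Macaulay duration = Σ(t·PV) / P = 5,277.6008 / 767.3725 = 6.87750 years.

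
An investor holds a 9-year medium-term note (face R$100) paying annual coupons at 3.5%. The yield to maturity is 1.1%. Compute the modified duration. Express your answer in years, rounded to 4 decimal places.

Periodic yield y = 0.011. First find Macaulay duration:
  t   CF        PV=CF/(1+0.011)^t    t·PV
  1         3.50         3.4619         3.4619
  2         3.50         3.4243         6.8485
  3         3.50         3.3870        10.1610
  4         3.50         3.3501        13.4006
  5         3.50         3.3137        16.5685
  6         3.50         3.2776        19.6658
  7         3.50         3.2420        22.6938
  8         3.50         3.2067        25.6536
  9       103.50        93.7951       844.1555
  Σ                    120.4584       962.6093
P = 120.4584; Macaulay duration = 962.6093 / 120.4584 = 7.99122 years.
Modified duration = D_Mac / (1 + y) = 7.99122 / 1.011 = 7.90427 years.

7.9043 years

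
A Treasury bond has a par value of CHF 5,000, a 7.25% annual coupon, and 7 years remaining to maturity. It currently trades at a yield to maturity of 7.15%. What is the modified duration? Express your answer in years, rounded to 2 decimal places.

Periodic yield y = 0.0715. First find Macaulay duration:
  t   CF        PV=CF/(1+0.0715)^t    t·PV
  1       362.50       338.3108       338.3108
  2       362.50       315.7357       631.4714
  3       362.50       294.6670       884.0010
  4       362.50       275.0042     1,100.0168
  5       362.50       256.6535     1,283.2673
  6       362.50       239.5273     1,437.1636
  7     5,362.50     3,306.9077    23,148.3541
  Σ                  5,026.8061    28,822.5849
P = 5,026.8061; Macaulay duration = 28,822.5849 / 5,026.8061 = 5.73378 years.
Modified duration = D_Mac / (1 + y) = 5.73378 / 1.0715 = 5.35117 years.

5.35 years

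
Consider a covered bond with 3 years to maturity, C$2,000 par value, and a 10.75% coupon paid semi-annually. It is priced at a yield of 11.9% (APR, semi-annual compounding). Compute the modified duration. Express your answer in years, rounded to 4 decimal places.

Periodic yield y = 0.0595. First find Macaulay duration:
  t   CF        PV=CF/(1+0.0595)^t    t·PV
  1       107.50       101.4630       101.4630
  2       107.50        95.7649       191.5299
  3       107.50        90.3869       271.1608
  4       107.50        85.3109       341.2437
  5       107.50        80.5200       402.5999
  6     2,107.50     1,489.9161     8,939.4967
  Σ                  1,943.3618    10,247.4938
P = 1,943.3618; Macaulay duration = 10,247.4938 / 1,943.3618 = 5.27308 half-year periods = 2.63654 years.
Modified duration = D_Mac / (1 + y) = 2.63654 / 1.0595 = 2.48847 years.

2.4885 years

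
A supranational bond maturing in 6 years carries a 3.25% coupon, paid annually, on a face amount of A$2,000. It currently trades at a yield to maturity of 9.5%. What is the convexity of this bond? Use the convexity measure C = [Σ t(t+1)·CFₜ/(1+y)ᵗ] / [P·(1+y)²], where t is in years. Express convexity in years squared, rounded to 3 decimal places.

30.822

With y = 0.095:
  t   CF        PV=CF/(1+0.095)^t    t·PV        t(t+1)·PV
  1        65.00        59.3607        59.3607         118.7215
  2        65.00        54.2107       108.4214         325.2643
  3        65.00        49.5075       148.5225         594.0900
  4        65.00        45.2123       180.8493         904.2466
  5        65.00        41.2898       206.4490       1,238.6939
  6     2,065.00     1,197.9408     7,187.6445      50,313.5118
  Σ                  1,447.5218     7,891.2475      53,494.5281
P = 1,447.5218.
Convexity = Σ t(t+1)·PV / [P·(1+y)²] = 53,494.5281 / (1,447.5218 × 1.199025) = 30.82166.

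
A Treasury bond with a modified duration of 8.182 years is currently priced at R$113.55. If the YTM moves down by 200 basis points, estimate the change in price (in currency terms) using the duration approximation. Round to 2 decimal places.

Duration approximation: ΔP/P ≈ -D_mod · Δy = -8.182 × (-0.02) = +0.163640.
ΔP ≈ 113.55 × (+0.163640) = +18.581322.

+R$18.58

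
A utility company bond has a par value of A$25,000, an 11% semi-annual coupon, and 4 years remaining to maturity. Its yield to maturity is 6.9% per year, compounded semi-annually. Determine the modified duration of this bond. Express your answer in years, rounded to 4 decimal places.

Periodic yield y = 0.0345. First find Macaulay duration:
  t   CF        PV=CF/(1+0.0345)^t    t·PV
  1     1,375.00     1,329.1445     1,329.1445
  2     1,375.00     1,284.8183     2,569.6366
  3     1,375.00     1,241.9703     3,725.9109
  4     1,375.00     1,200.5513     4,802.2052
  5     1,375.00     1,160.5136     5,802.5679
  6     1,375.00     1,121.8111     6,730.8665
  7     1,375.00     1,084.3993     7,590.7952
  8    26,375.00    20,107.0570   160,856.4557
  Σ                 28,530.2653   193,407.5824
P = 28,530.2653; Macaulay duration = 193,407.5824 / 28,530.2653 = 6.77903 half-year periods = 3.38952 years.
Modified duration = D_Mac / (1 + y) = 3.38952 / 1.0345 = 3.27648 years.

3.2765 years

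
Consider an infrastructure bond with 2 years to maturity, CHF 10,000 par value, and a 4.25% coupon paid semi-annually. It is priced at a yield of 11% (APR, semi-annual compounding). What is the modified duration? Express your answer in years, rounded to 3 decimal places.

1.833 years

Periodic yield y = 0.055. First find Macaulay duration:
  t   CF        PV=CF/(1+0.055)^t    t·PV
  1       212.50       201.4218       201.4218
  2       212.50       190.9211       381.8423
  3       212.50       180.9679       542.9037
  4    10,212.50     8,243.7010    32,974.8040
  Σ                  8,817.0118    34,100.9718
P = 8,817.0118; Macaulay duration = 34,100.9718 / 8,817.0118 = 3.86763 half-year periods = 1.93382 years.
Modified duration = D_Mac / (1 + y) = 1.93382 / 1.055 = 1.83300 years.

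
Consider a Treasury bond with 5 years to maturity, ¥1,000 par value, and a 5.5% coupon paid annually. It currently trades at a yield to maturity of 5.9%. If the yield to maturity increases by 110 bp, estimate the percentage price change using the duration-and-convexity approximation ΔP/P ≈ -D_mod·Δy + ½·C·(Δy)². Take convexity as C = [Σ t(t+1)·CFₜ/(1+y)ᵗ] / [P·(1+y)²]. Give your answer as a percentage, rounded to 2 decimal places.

With y = 0.059:
  t   CF        PV=CF/(1+0.059)^t    t·PV        t(t+1)·PV
  1        55.00        51.9358        51.9358         103.8716
  2        55.00        49.0423        98.0846         294.2538
  3        55.00        46.3100       138.9300         555.7200
  4        55.00        43.7299       174.9197         874.5987
  5     1,055.00       792.0866     3,960.4329      23,762.5976
  Σ                    983.1046     4,424.3031      25,591.0417
P = 983.1046; D_Mac = 4.50034 yrs; D_mod = 4.24961 yrs; C = 23.21113.
Duration effect: -4.24961 × (+0.011) = -0.046746
Convexity effect: 0.5 × 23.21113 × (0.011)² = +0.0014043
ΔP/P ≈ -0.046746 + 0.0014043 = -0.045341 = -4.5341%.

-4.53%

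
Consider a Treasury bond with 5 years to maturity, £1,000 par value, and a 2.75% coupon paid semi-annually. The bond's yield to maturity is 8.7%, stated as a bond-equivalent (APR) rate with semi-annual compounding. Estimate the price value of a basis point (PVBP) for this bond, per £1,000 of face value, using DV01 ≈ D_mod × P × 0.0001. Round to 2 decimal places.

Periodic yield y = 0.0435.
  t   CF        PV=CF/(1+0.0435)^t    t·PV
  1        13.75        13.1768        13.1768
  2        13.75        12.6275        25.2550
  3        13.75        12.1011        36.3033
  4        13.75        11.5967        46.3866
  5        13.75        11.1132        55.5662
  6        13.75        10.6500        63.8998
  7        13.75        10.2060        71.4420
  8        13.75         9.7805        78.2444
  9        13.75         9.3728        84.3554
  10    1,013.75       662.2262     6,622.2616
  Σ                    762.8508     7,096.8911
P = 762.8508; D_Mac = 9.30312 half-year periods = 4.65156 yrs; D_mod = 4.45765 yrs.
DV01 ≈ 4.45765 × 762.8508 × 0.0001 = 0.340052.

£0.34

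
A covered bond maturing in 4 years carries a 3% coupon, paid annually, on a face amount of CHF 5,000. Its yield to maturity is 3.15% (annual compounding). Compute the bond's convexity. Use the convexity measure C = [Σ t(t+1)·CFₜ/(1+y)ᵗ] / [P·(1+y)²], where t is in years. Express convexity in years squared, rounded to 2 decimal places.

17.72

With y = 0.0315:
  t   CF        PV=CF/(1+0.0315)^t    t·PV        t(t+1)·PV
  1       150.00       145.4193       145.4193         290.8386
  2       150.00       140.9785       281.9569         845.8708
  3       150.00       136.6733       410.0198       1,640.0792
  4     5,150.00     4,549.1504    18,196.6018      90,983.0089
  Σ                  4,972.2215    19,033.9978      93,759.7975
P = 4,972.2215.
Convexity = Σ t(t+1)·PV / [P·(1+y)²] = 93,759.7975 / (4,972.2215 × 1.063992) = 17.72261.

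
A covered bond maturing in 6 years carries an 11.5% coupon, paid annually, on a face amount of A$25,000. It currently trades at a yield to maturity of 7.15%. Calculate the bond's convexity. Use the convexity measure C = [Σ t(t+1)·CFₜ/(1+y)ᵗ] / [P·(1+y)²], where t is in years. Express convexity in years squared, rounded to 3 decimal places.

26.763

With y = 0.0715:
  t   CF        PV=CF/(1+0.0715)^t    t·PV        t(t+1)·PV
  1     2,875.00     2,683.1545     2,683.1545       5,366.3089
  2     2,875.00     2,504.1106     5,008.2211      15,024.6633
  3     2,875.00     2,337.0140     7,011.0421      28,044.1686
  4     2,875.00     2,181.0677     8,724.2708      43,621.3541
  5     2,875.00     2,035.5275    10,177.6375      61,065.8247
  6    27,875.00    18,418.8209   110,512.9251     773,590.4758
  Σ                 30,159.6951   144,117.2511     926,712.7954
P = 30,159.6951.
Convexity = Σ t(t+1)·PV / [P·(1+y)²] = 926,712.7954 / (30,159.6951 × 1.148112) = 26.76294.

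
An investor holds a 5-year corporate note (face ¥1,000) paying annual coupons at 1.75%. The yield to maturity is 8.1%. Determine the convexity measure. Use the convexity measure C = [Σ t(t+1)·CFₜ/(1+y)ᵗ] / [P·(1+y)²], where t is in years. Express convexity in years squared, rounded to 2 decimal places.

24.31

With y = 0.081:
  t   CF        PV=CF/(1+0.081)^t    t·PV        t(t+1)·PV
  1        17.50        16.1887        16.1887          32.3774
  2        17.50        14.9757        29.9514          89.8541
  3        17.50        13.8535        41.5606         166.2426
  4        17.50        12.8155        51.2620         256.3098
  5     1,017.50       689.2963     3,446.4815      20,678.8890
  Σ                    747.1297     3,585.4442      21,223.6730
P = 747.1297.
Convexity = Σ t(t+1)·PV / [P·(1+y)²] = 21,223.6730 / (747.1297 × 1.168561) = 24.30934.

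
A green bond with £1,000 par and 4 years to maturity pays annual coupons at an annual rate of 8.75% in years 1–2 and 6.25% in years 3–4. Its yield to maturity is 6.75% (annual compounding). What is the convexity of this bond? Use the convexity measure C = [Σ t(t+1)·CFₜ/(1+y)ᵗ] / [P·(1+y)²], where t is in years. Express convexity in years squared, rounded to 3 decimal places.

With y = 0.0675:
  t   CF        PV=CF/(1+0.0675)^t    t·PV        t(t+1)·PV
  1        87.50        81.9672        81.9672         163.9344
  2        87.50        76.7843       153.5685         460.7056
  3        62.50        51.3779       154.1337         616.5348
  4     1,062.50       818.1961     3,272.7844      16,363.9220
  Σ                  1,028.3255     3,662.4539      17,605.0969
P = 1,028.3255.
Convexity = Σ t(t+1)·PV / [P·(1+y)²] = 17,605.0969 / (1,028.3255 × 1.139556) = 15.02353.

15.024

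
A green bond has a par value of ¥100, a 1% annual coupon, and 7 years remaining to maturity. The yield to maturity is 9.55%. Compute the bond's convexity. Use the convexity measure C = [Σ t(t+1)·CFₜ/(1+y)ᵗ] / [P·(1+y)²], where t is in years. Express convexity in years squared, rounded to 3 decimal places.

44.152

With y = 0.0955:
  t   CF        PV=CF/(1+0.0955)^t    t·PV        t(t+1)·PV
  1         1.00         0.9128         0.9128           1.8257
  2         1.00         0.8332         1.6665           4.9995
  3         1.00         0.7606         2.2818           9.1273
  4         1.00         0.6943         2.7772          13.8861
  5         1.00         0.6338         3.1689          19.0134
  6         1.00         0.5785         3.4712          24.2983
  7       101.00        53.3378       373.3643       2,986.9141
  Σ                     57.7511       387.6427       3,060.0643
P = 57.7511.
Convexity = Σ t(t+1)·PV / [P·(1+y)²] = 3,060.0643 / (57.7511 × 1.200120) = 44.15154.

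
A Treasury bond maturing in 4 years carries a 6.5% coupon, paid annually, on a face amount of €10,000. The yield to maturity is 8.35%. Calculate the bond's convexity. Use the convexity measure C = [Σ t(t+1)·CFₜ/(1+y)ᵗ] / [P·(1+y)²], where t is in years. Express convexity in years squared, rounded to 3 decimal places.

With y = 0.0835:
  t   CF        PV=CF/(1+0.0835)^t    t·PV        t(t+1)·PV
  1       650.00       599.9077       599.9077       1,199.8154
  2       650.00       553.6758     1,107.3516       3,322.0547
  3       650.00       511.0067     1,533.0202       6,132.0806
  4    10,650.00     7,727.4098    30,909.6393     154,548.1963
  Σ                  9,392.0000    34,149.9187     165,202.1470
P = 9,392.0000.
Convexity = Σ t(t+1)·PV / [P·(1+y)²] = 165,202.1470 / (9,392.0000 × 1.173972) = 14.98303.

14.983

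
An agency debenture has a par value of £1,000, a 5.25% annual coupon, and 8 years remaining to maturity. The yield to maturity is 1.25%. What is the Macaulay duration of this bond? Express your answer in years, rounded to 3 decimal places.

6.913 years

Periodic yield y = 0.0125. Discount each cash flow and weight by its year:
  t   CF        PV=CF/(1+0.0125)^t    t·PV
  1        52.50        51.8519        51.8519
  2        52.50        51.2117       102.4234
  3        52.50        50.5795       151.7384
  4        52.50        49.9550       199.8201
  5        52.50        49.3383       246.6915
  6        52.50        48.7292       292.3751
  7        52.50        48.1276       336.8931
  8     1,052.50       952.9319     7,623.4549
  Σ                  1,302.7250     9,005.2483
Price P = Σ PV = 1,302.7250.
Macaulay duration = Σ(t·PV) / P = 9,005.2483 / 1,302.7250 = 6.91262 years.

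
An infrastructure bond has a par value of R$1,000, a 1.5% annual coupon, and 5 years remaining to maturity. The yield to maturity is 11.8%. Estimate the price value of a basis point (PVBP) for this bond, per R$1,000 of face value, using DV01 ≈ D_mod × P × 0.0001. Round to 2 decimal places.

Periodic yield y = 0.118.
  t   CF        PV=CF/(1+0.118)^t    t·PV
  1        15.00        13.4168        13.4168
  2        15.00        12.0007        24.0015
  3        15.00        10.7341        32.2023
  4        15.00         9.6012        38.4047
  5     1,015.00       581.1082     2,905.5411
  Σ                    626.8610     3,013.5664
P = 626.8610; D_Mac = 4.80739 yrs; D_mod = 4.29999 yrs.
DV01 ≈ 4.29999 × 626.8610 × 0.0001 = 0.269550.

R$0.27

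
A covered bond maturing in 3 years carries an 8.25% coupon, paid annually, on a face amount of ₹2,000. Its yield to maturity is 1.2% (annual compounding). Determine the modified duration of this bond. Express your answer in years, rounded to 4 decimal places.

2.7649 years

Periodic yield y = 0.012. First find Macaulay duration:
  t   CF        PV=CF/(1+0.012)^t    t·PV
  1       165.00       163.0435       163.0435
  2       165.00       161.1102       322.2203
  3     2,165.00     2,088.8938     6,266.6814
  Σ                  2,413.0474     6,751.9452
P = 2,413.0474; Macaulay duration = 6,751.9452 / 2,413.0474 = 2.79810 years.
Modified duration = D_Mac / (1 + y) = 2.79810 / 1.012 = 2.76492 years.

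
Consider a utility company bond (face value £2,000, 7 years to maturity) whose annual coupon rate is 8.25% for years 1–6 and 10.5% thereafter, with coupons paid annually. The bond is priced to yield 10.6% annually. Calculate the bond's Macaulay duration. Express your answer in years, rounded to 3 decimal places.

Periodic yield y = 0.106. Discount each cash flow and weight by its year:
  t   CF        PV=CF/(1+0.106)^t    t·PV
  1       165.00       149.1863       149.1863
  2       165.00       134.8881       269.7762
  3       165.00       121.9603       365.8810
  4       165.00       110.2715       441.0862
  5       165.00        99.7030       498.5151
  6       165.00        90.1474       540.8844
  7     2,210.00     1,091.7077     7,641.9541
  Σ                  1,797.8644     9,907.2832
Price P = Σ PV = 1,797.8644.
Macaulay duration = Σ(t·PV) / P = 9,907.2832 / 1,797.8644 = 5.51058 years.

5.511 years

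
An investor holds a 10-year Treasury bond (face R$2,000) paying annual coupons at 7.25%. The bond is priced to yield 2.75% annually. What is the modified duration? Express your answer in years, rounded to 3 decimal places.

Periodic yield y = 0.0275. First find Macaulay duration:
  t   CF        PV=CF/(1+0.0275)^t    t·PV
  1       145.00       141.1192       141.1192
  2       145.00       137.3423       274.6846
  3       145.00       133.6665       400.9994
  4       145.00       130.0890       520.3561
  5       145.00       126.6073       633.0366
  6       145.00       123.2188       739.3129
  7       145.00       119.9210       839.4469
  8       145.00       116.7114       933.6914
  9       145.00       113.5878     1,022.2898
  10    2,145.00     1,635.3435    16,353.4351
  Σ                  2,777.6069    21,858.3721
P = 2,777.6069; Macaulay duration = 21,858.3721 / 2,777.6069 = 7.86950 years.
Modified duration = D_Mac / (1 + y) = 7.86950 / 1.0275 = 7.65888 years.

7.659 years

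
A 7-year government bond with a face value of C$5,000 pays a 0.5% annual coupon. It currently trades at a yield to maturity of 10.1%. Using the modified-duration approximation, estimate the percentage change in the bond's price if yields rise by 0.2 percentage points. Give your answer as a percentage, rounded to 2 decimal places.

-1.24%

Periodic yield y = 0.101. Modified duration first:
  t   CF        PV=CF/(1+0.101)^t    t·PV
  1        25.00        22.7066        22.7066
  2        25.00        20.6236        41.2473
  3        25.00        18.7317        56.1952
  4        25.00        17.0134        68.0535
  5        25.00        15.4527        77.2633
  6        25.00        14.0351        84.2107
  7     5,025.00     2,562.2697    17,935.8876
  Σ                  2,670.8328    18,285.5643
P = 2,670.8328; D_Mac = 6.84639 yrs; D_mod = 6.84639/(1+0.101) = 6.21834 yrs.
ΔP/P ≈ -D_mod · Δy = -6.21834 × (+0.002) = -0.012437 = -1.2437%.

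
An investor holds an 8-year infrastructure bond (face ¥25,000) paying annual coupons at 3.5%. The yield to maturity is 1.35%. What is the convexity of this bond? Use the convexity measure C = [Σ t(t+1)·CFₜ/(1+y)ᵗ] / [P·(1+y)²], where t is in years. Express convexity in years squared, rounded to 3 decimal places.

60.660

With y = 0.0135:
  t   CF        PV=CF/(1+0.0135)^t    t·PV        t(t+1)·PV
  1       875.00       863.3448       863.3448       1,726.6897
  2       875.00       851.8449     1,703.6899       5,111.0696
  3       875.00       840.4982     2,521.4946      10,085.9785
  4       875.00       829.3026     3,317.2105      16,586.0525
  5       875.00       818.2562     4,091.2808      24,547.6851
  6       875.00       807.3569     4,844.1411      33,908.9877
  7       875.00       796.6027     5,576.2190      44,609.7520
  8    25,875.00    23,242.9011   185,943.2088   1,673,488.8791
  Σ                 29,050.1075   208,860.5896   1,810,065.0943
P = 29,050.1075.
Convexity = Σ t(t+1)·PV / [P·(1+y)²] = 1,810,065.0943 / (29,050.1075 × 1.027182) = 60.65952.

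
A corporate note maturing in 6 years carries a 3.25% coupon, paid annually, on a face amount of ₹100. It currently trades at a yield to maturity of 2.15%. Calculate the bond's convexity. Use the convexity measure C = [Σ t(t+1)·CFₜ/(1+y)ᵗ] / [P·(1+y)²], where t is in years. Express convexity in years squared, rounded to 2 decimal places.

36.35

With y = 0.0215:
  t   CF        PV=CF/(1+0.0215)^t    t·PV        t(t+1)·PV
  1         3.25         3.1816         3.1816           6.3632
  2         3.25         3.1146         6.2293          18.6878
  3         3.25         3.0491         9.1472          36.5889
  4         3.25         2.9849        11.9396          59.6980
  5         3.25         2.9221        14.6104          87.6623
  6       103.25        90.8782       545.2693       3,816.8854
  Σ                    106.1305       590.3774       4,025.8856
P = 106.1305.
Convexity = Σ t(t+1)·PV / [P·(1+y)²] = 4,025.8856 / (106.1305 × 1.043462) = 36.35335.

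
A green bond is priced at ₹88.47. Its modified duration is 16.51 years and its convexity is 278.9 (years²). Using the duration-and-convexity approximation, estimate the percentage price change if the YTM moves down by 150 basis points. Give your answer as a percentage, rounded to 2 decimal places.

Duration effect: -D_mod·Δy = -16.51 × (-0.015) = +0.247650
Convexity effect: ½·C·(Δy)² = 0.5 × 278.9 × (-0.015)² = +0.03137625
ΔP/P ≈ +0.247650 + 0.03137625 = +0.27902625
= +27.902625%.

+27.90%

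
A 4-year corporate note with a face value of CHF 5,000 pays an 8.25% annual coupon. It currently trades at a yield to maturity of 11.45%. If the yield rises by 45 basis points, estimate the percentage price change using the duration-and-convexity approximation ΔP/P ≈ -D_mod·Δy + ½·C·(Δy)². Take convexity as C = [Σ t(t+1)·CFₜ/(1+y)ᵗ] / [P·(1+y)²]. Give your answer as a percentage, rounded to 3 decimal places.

With y = 0.1145:
  t   CF        PV=CF/(1+0.1145)^t    t·PV        t(t+1)·PV
  1       412.50       370.1211       370.1211         740.2423
  2       412.50       332.0961       664.1922       1,992.5767
  3       412.50       297.9777       893.9330       3,575.7322
  4     5,412.50     3,508.1457    14,032.5827      70,162.9133
  Σ                  4,508.3406    15,960.8291      76,471.4645
P = 4,508.3406; D_Mac = 3.54029 yrs; D_mod = 3.17657 yrs; C = 13.65597.
Duration effect: -3.17657 × (+0.0045) = -0.014295
Convexity effect: 0.5 × 13.65597 × (0.0045)² = +0.0001383
ΔP/P ≈ -0.014295 + 0.0001383 = -0.014156 = -1.4156%.

-1.416%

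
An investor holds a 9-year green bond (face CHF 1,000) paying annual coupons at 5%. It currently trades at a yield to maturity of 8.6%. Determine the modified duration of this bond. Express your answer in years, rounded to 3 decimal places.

Periodic yield y = 0.086. First find Macaulay duration:
  t   CF        PV=CF/(1+0.086)^t    t·PV
  1        50.00        46.0405        46.0405
  2        50.00        42.3946        84.7892
  3        50.00        39.0374       117.1121
  4        50.00        35.9460       143.7840
  5        50.00        33.0995       165.4973
  6        50.00        30.4783       182.8699
  7        50.00        28.0648       196.4533
  8        50.00        25.8423       206.7385
  9     1,050.00       499.7133     4,497.4193
  Σ                    780.6166     5,640.7042
P = 780.6166; Macaulay duration = 5,640.7042 / 780.6166 = 7.22596 years.
Modified duration = D_Mac / (1 + y) = 7.22596 / 1.086 = 6.65374 years.

6.654 years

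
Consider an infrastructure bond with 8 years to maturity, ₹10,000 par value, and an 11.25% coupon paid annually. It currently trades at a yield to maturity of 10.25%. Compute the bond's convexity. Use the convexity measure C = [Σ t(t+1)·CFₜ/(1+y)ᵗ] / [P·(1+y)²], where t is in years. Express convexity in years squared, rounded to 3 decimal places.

With y = 0.1025:
  t   CF        PV=CF/(1+0.1025)^t    t·PV        t(t+1)·PV
  1     1,125.00     1,020.4082     1,020.4082       2,040.8163
  2     1,125.00       925.5403     1,851.0806       5,553.2417
  3     1,125.00       839.4923     2,518.4770      10,073.9079
  4     1,125.00       761.4443     3,045.7771      15,228.8856
  5     1,125.00       690.6524     3,453.2621      20,719.5723
  6     1,125.00       626.4421     3,758.6526      26,310.5680
  7     1,125.00       568.2014     3,977.4101      31,819.2810
  8    11,125.00     5,096.4907    40,771.9255     366,947.3291
  Σ                 10,528.6717    60,396.9930     478,693.6020
P = 10,528.6717.
Convexity = Σ t(t+1)·PV / [P·(1+y)²] = 478,693.6020 / (10,528.6717 × 1.215506) = 37.40476.

37.405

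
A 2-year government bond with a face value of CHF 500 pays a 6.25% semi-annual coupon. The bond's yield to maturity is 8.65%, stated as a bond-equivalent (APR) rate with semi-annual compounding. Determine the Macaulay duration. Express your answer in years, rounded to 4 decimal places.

1.9086 years

Periodic yield y = 0.04325. Discount each cash flow and weight by its period:
  t   CF        PV=CF/(1+0.04325)^t    t·PV
  1       15.625        14.9772        14.9772
  2       15.625        14.3563        28.7126
  3       15.625        13.7612        41.2835
  4      515.625       435.2917     1,741.1668
  Σ                    478.3864     1,826.1402
Price P = Σ PV = 478.3864.
Macaulay duration = Σ(t·PV) / P = 1,826.1402 / 478.3864 = 3.81729 half-year periods.
In years: 3.81729 / 2 = 1.90865 years.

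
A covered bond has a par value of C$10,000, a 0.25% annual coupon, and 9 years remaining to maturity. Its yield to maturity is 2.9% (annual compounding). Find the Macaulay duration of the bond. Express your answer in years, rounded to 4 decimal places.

Periodic yield y = 0.029. Discount each cash flow and weight by its year:
  t   CF        PV=CF/(1+0.029)^t    t·PV
  1        25.00        24.2954        24.2954
  2        25.00        23.6107        47.2214
  3        25.00        22.9453        68.8359
  4        25.00        22.2986        89.1946
  5        25.00        21.6702       108.3511
  6        25.00        21.0595       126.3569
  7        25.00        20.4660       143.2618
  8        25.00        19.8892       159.1135
  9    10,025.00     7,750.7907    69,757.1161
  Σ                  7,927.0256    70,523.7468
Price P = Σ PV = 7,927.0256.
Macaulay duration = Σ(t·PV) / P = 70,523.7468 / 7,927.0256 = 8.89662 years.

8.8966 years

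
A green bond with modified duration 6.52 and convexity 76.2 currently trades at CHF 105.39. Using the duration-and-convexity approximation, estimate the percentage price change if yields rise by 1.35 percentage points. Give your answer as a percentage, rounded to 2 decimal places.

-8.11%

Duration effect: -D_mod·Δy = -6.52 × (+0.0135) = -0.088020
Convexity effect: ½·C·(Δy)² = 0.5 × 76.2 × (0.0135)² = +0.006943725
ΔP/P ≈ -0.088020 + 0.006943725 = -0.081076275
= -8.1076275%.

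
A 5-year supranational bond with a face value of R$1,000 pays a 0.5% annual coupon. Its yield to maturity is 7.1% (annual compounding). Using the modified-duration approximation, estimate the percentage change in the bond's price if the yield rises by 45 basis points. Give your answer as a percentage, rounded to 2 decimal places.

Periodic yield y = 0.071. Modified duration first:
  t   CF        PV=CF/(1+0.071)^t    t·PV
  1         5.00         4.6685         4.6685
  2         5.00         4.3590         8.7181
  3         5.00         4.0701        12.2102
  4         5.00         3.8002        15.2010
  5     1,005.00       713.2121     3,566.0605
  Σ                    730.1100     3,606.8584
P = 730.1100; D_Mac = 4.94016 yrs; D_mod = 4.94016/(1+0.071) = 4.61266 yrs.
ΔP/P ≈ -D_mod · Δy = -4.61266 × (+0.0045) = -0.020757 = -2.0757%.

-2.08%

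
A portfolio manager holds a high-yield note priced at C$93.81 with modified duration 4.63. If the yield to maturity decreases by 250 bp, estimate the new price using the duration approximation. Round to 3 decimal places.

C$104.669

Duration approximation: ΔP/P ≈ -D_mod · Δy = -4.63 × (-0.025) = +0.115750.
New price ≈ 93.81 × (1 + 0.115750) = 104.6685075.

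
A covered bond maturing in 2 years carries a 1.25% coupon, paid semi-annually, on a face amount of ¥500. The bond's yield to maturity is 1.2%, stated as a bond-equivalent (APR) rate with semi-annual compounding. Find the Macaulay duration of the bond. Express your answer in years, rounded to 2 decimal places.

Periodic yield y = 0.006. Discount each cash flow and weight by its period:
  t   CF        PV=CF/(1+0.006)^t    t·PV
  1        3.125         3.1064         3.1064
  2        3.125         3.0878         6.1757
  3        3.125         3.0694         9.2083
  4      503.125       491.2290     1,964.9159
  Σ                    500.4926     1,983.4062
Price P = Σ PV = 500.4926.
Macaulay duration = Σ(t·PV) / P = 1,983.4062 / 500.4926 = 3.96291 half-year periods.
In years: 3.96291 / 2 = 1.98145 years.

1.98 years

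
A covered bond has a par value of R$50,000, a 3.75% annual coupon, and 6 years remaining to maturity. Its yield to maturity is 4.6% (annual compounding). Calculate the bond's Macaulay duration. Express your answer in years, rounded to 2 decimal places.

5.47 years

Periodic yield y = 0.046. Discount each cash flow and weight by its year:
  t   CF        PV=CF/(1+0.046)^t    t·PV
  1     1,875.00     1,792.5430     1,792.5430
  2     1,875.00     1,713.7123     3,427.4245
  3     1,875.00     1,638.3482     4,915.0447
  4     1,875.00     1,566.2985     6,265.1940
  5     1,875.00     1,497.4173     7,487.0866
  6    51,875.00    39,606.6401   237,639.8409
  Σ                 47,814.9595   261,527.1337
Price P = Σ PV = 47,814.9595.
Macaulay duration = Σ(t·PV) / P = 261,527.1337 / 47,814.9595 = 5.46957 years.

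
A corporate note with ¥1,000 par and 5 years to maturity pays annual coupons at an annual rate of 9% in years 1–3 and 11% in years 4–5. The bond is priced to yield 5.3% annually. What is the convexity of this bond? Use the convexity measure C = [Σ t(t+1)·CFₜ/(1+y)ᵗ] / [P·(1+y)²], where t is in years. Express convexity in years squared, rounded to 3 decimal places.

With y = 0.053:
  t   CF        PV=CF/(1+0.053)^t    t·PV        t(t+1)·PV
  1        90.00        85.4701        85.4701         170.9402
  2        90.00        81.1682       162.3363         487.0090
  3        90.00        77.0828       231.2484         924.9934
  4       110.00        89.4704       357.8815       1,789.4073
  5     1,110.00       857.3953     4,286.9767      25,721.8604
  Σ                  1,190.5868     5,123.9130      29,094.2103
P = 1,190.5868.
Convexity = Σ t(t+1)·PV / [P·(1+y)²] = 29,094.2103 / (1,190.5868 × 1.108809) = 22.03884.

22.039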